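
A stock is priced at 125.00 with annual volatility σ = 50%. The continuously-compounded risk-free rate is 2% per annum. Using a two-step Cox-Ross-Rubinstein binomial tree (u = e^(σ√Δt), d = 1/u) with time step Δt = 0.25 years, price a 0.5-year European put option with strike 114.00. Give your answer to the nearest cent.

11.53

CRR parameters: u = e^(σ√Δt) = e^(0.5·√0.25) = 1.2840, d = 1/u = 0.7788
Per-period rate: rΔt = 0.02·0.25 = 0.005, so R = e^0.005 = 1.0050
Risk-neutral probability p = (e^0.005 − 0.7788)/(1.2840 − 0.7788) = 0.2262/0.5052 = 0.4477
Terminal stock prices: S_uu = 206.1, S_ud = 125, S_dd = 75.82
Terminal payoffs (K − S): max(-92.09, 0) = 0, max(-11, 0) = 0, max(38.18, 0) = 38.18
Node u (S = 160.5): V_u = e^(−0.005)·[0.4477·0.0000 + 0.5523·0.0000] = 0.0000
Node d (S = 97.35): V_d = e^(−0.005)·[0.4477·0.0000 + 0.5523·38.1837] = 20.9820
Node 0 (S = 125): V_0 = e^(−0.005)·[0.4477·0.0000 + 0.5523·20.9820] = 11.5296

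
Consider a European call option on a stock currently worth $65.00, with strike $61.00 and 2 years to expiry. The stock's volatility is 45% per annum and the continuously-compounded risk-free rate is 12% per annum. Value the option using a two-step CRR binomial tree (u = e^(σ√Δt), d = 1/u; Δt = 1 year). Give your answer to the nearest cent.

CRR parameters: u = e^(σ√Δt) = e^(0.45·√1) = 1.5683, d = 1/u = 0.6376
Per-period rate: rΔt = 0.12·1 = 0.12, so R = e^0.12 = 1.1275
Risk-neutral probability p = (e^0.12 − 0.6376)/(1.5683 − 0.6376) = 0.4899/0.9307 = 0.5264
Terminal stock prices: S_uu = 159.9, S_ud = 65, S_dd = 26.43
Terminal payoffs (S − K): max(98.87, 0) = 98.87, max(4, 0) = 4, max(-34.57, 0) = 0
Node u (S = 101.9): V_u = e^(−0.12)·[0.5264·98.8742 + 0.4736·4.0000] = 47.8381
Node d (S = 41.45): V_d = e^(−0.12)·[0.5264·4.0000 + 0.4736·0.0000] = 1.8673
Node 0 (S = 65): V_0 = e^(−0.12)·[0.5264·47.8381 + 0.4736·1.8673] = 23.1169

$23.12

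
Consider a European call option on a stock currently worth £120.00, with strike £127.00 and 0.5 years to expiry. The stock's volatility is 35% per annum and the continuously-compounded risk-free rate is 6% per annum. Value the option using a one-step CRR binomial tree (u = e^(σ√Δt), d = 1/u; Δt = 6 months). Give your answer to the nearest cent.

£12.94

CRR parameters: u = e^(σ√Δt) = e^(0.35·√0.5) = 1.2808, d = 1/u = 0.7808
Per-period rate: rΔt = 0.06·0.5 = 0.03, so R = e^0.03 = 1.0305
Risk-neutral probability p = (e^0.03 − 0.7808)/(1.2808 − 0.7808) = 0.2497/0.5000 = 0.4993
Terminal stock prices: S_u = 153.7, S_d = 93.69
Terminal payoffs (S − K): max(26.7, 0) = 26.7, max(-33.31, 0) = 0
Node 0 (S = 120): V_0 = e^(−0.03)·[0.4993·26.6964 + 0.5007·0.0000] = 12.9367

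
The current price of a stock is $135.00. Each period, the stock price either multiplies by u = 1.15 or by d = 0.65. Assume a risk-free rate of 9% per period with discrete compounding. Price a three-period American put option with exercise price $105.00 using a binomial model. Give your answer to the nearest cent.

Risk-neutral probability p = (1 + 0.09 − 0.65)/(1.15 − 0.65) = 0.4400/0.5000 = 0.8800
Terminal stock prices: S_uuu = 205.3, S_uud = 116, S_udd = 65.59, S_ddd = 37.07
Terminal payoffs (K − S): max(-100.3, 0) = 0, max(-11.05, 0) = 0, max(39.41, 0) = 39.41, max(67.93, 0) = 67.93
Node uu (S = 178.5): continuation = 1/1.09·[0.8800·0.0000 + 0.1200·0.0000] = 0.0000; exercise value = 0.0000 ≤ continuation, so V_uu = 0.0000
Node ud (S = 100.9): continuation = 1/1.09·[0.8800·0.0000 + 0.1200·39.4069] = 4.3384; exercise value = 4.0875 ≤ continuation, so V_ud = 4.3384
Node dd (S = 57.04): continuation = 1/1.09·[0.8800·39.4069 + 0.1200·67.9256] = 39.2928; exercise value = 47.9625 > continuation, so V_dd = 47.9625 (exercise)
Node u (S = 155.2): continuation = 1/1.09·[0.8800·0.0000 + 0.1200·4.3384] = 0.4776; exercise value = 0.0000 ≤ continuation, so V_u = 0.4776
Node d (S = 87.75): continuation = 1/1.09·[0.8800·4.3384 + 0.1200·47.9625] = 8.7828; exercise value = 17.2500 > continuation, so V_d = 17.2500 (exercise)
Node 0 (S = 135): continuation = 1/1.09·[0.8800·0.4776 + 0.1200·17.2500] = 2.2847; exercise value = 0.0000 ≤ continuation, so V_0 = 2.2847

$2.28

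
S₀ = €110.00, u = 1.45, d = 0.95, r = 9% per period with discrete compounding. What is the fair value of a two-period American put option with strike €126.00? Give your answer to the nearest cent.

Risk-neutral probability p = (1 + 0.09 − 0.95)/(1.45 − 0.95) = 0.1400/0.5000 = 0.2800
Terminal stock prices: S_uu = 231.3, S_ud = 151.5, S_dd = 99.27
Terminal payoffs (K − S): max(-105.3, 0) = 0, max(-25.53, 0) = 0, max(26.73, 0) = 26.73
Node u (S = 159.5): continuation = 1/1.09·[0.2800·0.0000 + 0.7200·0.0000] = 0.0000; exercise value = 0.0000 ≤ continuation, so V_u = 0.0000
Node d (S = 104.5): continuation = 1/1.09·[0.2800·0.0000 + 0.7200·26.7250] = 17.6532; exercise value = 21.5000 > continuation, so V_d = 21.5000 (exercise)
Node 0 (S = 110): continuation = 1/1.09·[0.2800·0.0000 + 0.7200·21.5000] = 14.2018; exercise value = 16.0000 > continuation, so V_0 = 16.0000 (exercise)

€16.00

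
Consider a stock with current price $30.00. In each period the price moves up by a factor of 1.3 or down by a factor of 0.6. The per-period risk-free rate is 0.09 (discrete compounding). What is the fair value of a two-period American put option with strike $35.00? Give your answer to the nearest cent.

Risk-neutral probability p = (1 + 0.09 − 0.6)/(1.3 − 0.6) = 0.4900/0.7000 = 0.7000
Terminal stock prices: S_uu = 50.7, S_ud = 23.4, S_dd = 10.8
Terminal payoffs (K − S): max(-15.7, 0) = 0, max(11.6, 0) = 11.6, max(24.2, 0) = 24.2
Node u (S = 39): continuation = 1/1.09·[0.7000·0.0000 + 0.3000·11.6000] = 3.1927; exercise value = 0.0000 ≤ continuation, so V_u = 3.1927
Node d (S = 18): continuation = 1/1.09·[0.7000·11.6000 + 0.3000·24.2000] = 14.1101; exercise value = 17.0000 > continuation, so V_d = 17.0000 (exercise)
Node 0 (S = 30): continuation = 1/1.09·[0.7000·3.1927 + 0.3000·17.0000] = 6.7292; exercise value = 5.0000 ≤ continuation, so V_0 = 6.7292

$6.73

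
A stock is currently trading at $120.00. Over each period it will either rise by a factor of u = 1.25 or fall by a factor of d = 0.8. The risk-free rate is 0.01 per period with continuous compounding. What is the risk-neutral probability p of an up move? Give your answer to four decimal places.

p = 0.4668

Risk-neutral probability p = (e^0.01 − 0.8)/(1.25 − 0.8) = 0.2101/0.4500 = 0.4668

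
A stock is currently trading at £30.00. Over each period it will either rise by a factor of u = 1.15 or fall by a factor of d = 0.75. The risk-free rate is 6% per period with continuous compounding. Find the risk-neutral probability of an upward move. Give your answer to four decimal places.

Risk-neutral probability p = (e^0.06 − 0.75)/(1.15 − 0.75) = 0.3118/0.4000 = 0.7796

p = 0.7796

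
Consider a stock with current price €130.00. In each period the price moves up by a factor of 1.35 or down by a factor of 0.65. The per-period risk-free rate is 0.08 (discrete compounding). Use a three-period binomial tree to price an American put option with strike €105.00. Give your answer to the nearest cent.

€10.86

Risk-neutral probability p = (1 + 0.08 − 0.65)/(1.35 − 0.65) = 0.4300/0.7000 = 0.6143
Terminal stock prices: S_uuu = 319.8, S_uud = 154, S_udd = 74.15, S_ddd = 35.7
Terminal payoffs (K − S): max(-214.8, 0) = 0, max(-49, 0) = 0, max(30.85, 0) = 30.85, max(69.3, 0) = 69.3
Node uu (S = 236.9): continuation = 1/1.08·[0.6143·0.0000 + 0.3857·0.0000] = 0.0000; exercise value = 0.0000 ≤ continuation, so V_uu = 0.0000
Node ud (S = 114.1): continuation = 1/1.08·[0.6143·0.0000 + 0.3857·30.8512] = 11.0183; exercise value = 0.0000 ≤ continuation, so V_ud = 11.0183
Node dd (S = 54.93): continuation = 1/1.08·[0.6143·30.8512 + 0.3857·69.2987] = 42.2972; exercise value = 50.0750 > continuation, so V_dd = 50.0750 (exercise)
Node u (S = 175.5): continuation = 1/1.08·[0.6143·0.0000 + 0.3857·11.0183] = 3.9351; exercise value = 0.0000 ≤ continuation, so V_u = 3.9351
Node d (S = 84.5): continuation = 1/1.08·[0.6143·11.0183 + 0.3857·50.0750] = 24.1510; exercise value = 20.5000 ≤ continuation, so V_d = 24.1510
Node 0 (S = 130): continuation = 1/1.08·[0.6143·3.9351 + 0.3857·24.1510] = 10.8636; exercise value = 0.0000 ≤ continuation, so V_0 = 10.8636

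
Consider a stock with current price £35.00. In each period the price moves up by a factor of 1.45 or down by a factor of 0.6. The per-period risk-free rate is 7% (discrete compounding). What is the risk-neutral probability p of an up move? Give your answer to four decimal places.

Risk-neutral probability p = (1 + 0.07 − 0.6)/(1.45 − 0.6) = 0.4700/0.8500 = 0.5529

p = 0.5529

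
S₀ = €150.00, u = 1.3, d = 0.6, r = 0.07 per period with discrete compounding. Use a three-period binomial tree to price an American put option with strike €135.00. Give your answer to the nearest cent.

€17.65

Risk-neutral probability p = (1 + 0.07 − 0.6)/(1.3 − 0.6) = 0.4700/0.7000 = 0.6714
Terminal stock prices: S_uuu = 329.6, S_uud = 152.1, S_udd = 70.2, S_ddd = 32.4
Terminal payoffs (K − S): max(-194.6, 0) = 0, max(-17.1, 0) = 0, max(64.8, 0) = 64.8, max(102.6, 0) = 102.6
Node uu (S = 253.5): continuation = 1/1.07·[0.6714·0.0000 + 0.3286·0.0000] = 0.0000; exercise value = 0.0000 ≤ continuation, so V_uu = 0.0000
Node ud (S = 117): continuation = 1/1.07·[0.6714·0.0000 + 0.3286·64.8000] = 19.8985; exercise value = 18.0000 ≤ continuation, so V_ud = 19.8985
Node dd (S = 54): continuation = 1/1.07·[0.6714·64.8000 + 0.3286·102.6000] = 72.1682; exercise value = 81.0000 > continuation, so V_dd = 81.0000 (exercise)
Node u (S = 195): continuation = 1/1.07·[0.6714·0.0000 + 0.3286·19.8985] = 6.1104; exercise value = 0.0000 ≤ continuation, so V_u = 6.1104
Node d (S = 90): continuation = 1/1.07·[0.6714·19.8985 + 0.3286·81.0000] = 37.3596; exercise value = 45.0000 > continuation, so V_d = 45.0000 (exercise)
Node 0 (S = 150): continuation = 1/1.07·[0.6714·6.1104 + 0.3286·45.0000] = 17.6527; exercise value = 0.0000 ≤ continuation, so V_0 = 17.6527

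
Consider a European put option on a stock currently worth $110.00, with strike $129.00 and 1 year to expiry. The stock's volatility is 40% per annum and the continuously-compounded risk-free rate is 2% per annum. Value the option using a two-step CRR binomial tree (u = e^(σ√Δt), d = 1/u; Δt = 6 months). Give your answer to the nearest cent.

$29.13

CRR parameters: u = e^(σ√Δt) = e^(0.4·√0.5) = 1.3269, d = 1/u = 0.7536
Per-period rate: rΔt = 0.02·0.5 = 0.01, so R = e^0.01 = 1.0101
Risk-neutral probability p = (e^0.01 − 0.7536)/(1.3269 − 0.7536) = 0.2564/0.5733 = 0.4473
Terminal stock prices: S_uu = 193.7, S_ud = 110, S_dd = 62.48
Terminal payoffs (K − S): max(-64.67, 0) = 0, max(19, 0) = 19, max(66.52, 0) = 66.52
Node u (S = 146): V_u = e^(−0.01)·[0.4473·0.0000 + 0.5527·19.0000] = 10.3970
Node d (S = 82.9): V_d = e^(−0.01)·[0.4473·19.0000 + 0.5527·66.5232] = 44.8162
Node 0 (S = 110): V_0 = e^(−0.01)·[0.4473·10.3970 + 0.5527·44.8162] = 29.1282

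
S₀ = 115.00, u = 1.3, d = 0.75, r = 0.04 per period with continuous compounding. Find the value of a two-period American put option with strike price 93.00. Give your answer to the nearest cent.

Risk-neutral probability p = (e^0.04 − 0.75)/(1.3 − 0.75) = 0.2908/0.5500 = 0.5287
Terminal stock prices: S_uu = 194.4, S_ud = 112.1, S_dd = 64.69
Terminal payoffs (K − S): max(-101.4, 0) = 0, max(-19.12, 0) = 0, max(28.31, 0) = 28.31
Node u (S = 149.5): continuation = e^(−0.04)·[0.5287·0.0000 + 0.4713·0.0000] = 0.0000; exercise value = 0.0000 ≤ continuation, so V_u = 0.0000
Node d (S = 86.25): continuation = e^(−0.04)·[0.5287·0.0000 + 0.4713·28.3125] = 12.8192; exercise value = 6.7500 ≤ continuation, so V_d = 12.8192
Node 0 (S = 115): continuation = e^(−0.04)·[0.5287·0.0000 + 0.4713·12.8192] = 5.8042; exercise value = 0.0000 ≤ continuation, so V_0 = 5.8042

5.80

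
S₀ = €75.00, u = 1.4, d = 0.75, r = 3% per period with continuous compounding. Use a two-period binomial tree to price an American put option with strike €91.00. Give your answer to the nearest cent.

€22.00

Risk-neutral probability p = (e^0.03 − 0.75)/(1.4 − 0.75) = 0.2805/0.6500 = 0.4315
Terminal stock prices: S_uu = 147, S_ud = 78.75, S_dd = 42.19
Terminal payoffs (K − S): max(-56, 0) = 0, max(12.25, 0) = 12.25, max(48.81, 0) = 48.81
Node u (S = 105): continuation = e^(−0.03)·[0.4315·0.0000 + 0.5685·12.2500] = 6.7587; exercise value = 0.0000 ≤ continuation, so V_u = 6.7587
Node d (S = 56.25): continuation = e^(−0.03)·[0.4315·12.2500 + 0.5685·48.8125] = 32.0605; exercise value = 34.7500 > continuation, so V_d = 34.7500 (exercise)
Node 0 (S = 75): continuation = e^(−0.03)·[0.4315·6.7587 + 0.5685·34.7500] = 22.0025; exercise value = 16.0000 ≤ continuation, so V_0 = 22.0025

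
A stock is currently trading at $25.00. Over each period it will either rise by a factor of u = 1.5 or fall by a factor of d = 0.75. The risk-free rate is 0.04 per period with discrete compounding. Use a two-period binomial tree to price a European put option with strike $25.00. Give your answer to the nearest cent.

Risk-neutral probability p = (1 + 0.04 − 0.75)/(1.5 − 0.75) = 0.2900/0.7500 = 0.3867
Terminal stock prices: S_uu = 56.25, S_ud = 28.12, S_dd = 14.06
Terminal payoffs (K − S): max(-31.25, 0) = 0, max(-3.125, 0) = 0, max(10.94, 0) = 10.94
Node u (S = 37.5): V_u = 1/1.04·[0.3867·0.0000 + 0.6133·0.0000] = 0.0000
Node d (S = 18.75): V_d = 1/1.04·[0.3867·0.0000 + 0.6133·10.9375] = 6.4503
Node 0 (S = 25): V_0 = 1/1.04·[0.3867·0.0000 + 0.6133·6.4503] = 3.8040

$3.80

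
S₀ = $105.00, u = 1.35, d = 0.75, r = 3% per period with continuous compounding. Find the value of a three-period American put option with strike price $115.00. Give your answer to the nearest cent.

$23.49

Risk-neutral probability p = (e^0.03 − 0.75)/(1.35 − 0.75) = 0.2805/0.6000 = 0.4674
Terminal stock prices: S_uuu = 258.3, S_uud = 143.5, S_udd = 79.73, S_ddd = 44.3
Terminal payoffs (K − S): max(-143.3, 0) = 0, max(-28.52, 0) = 0, max(35.27, 0) = 35.27, max(70.7, 0) = 70.7
Node uu (S = 191.4): continuation = e^(−0.03)·[0.4674·0.0000 + 0.5326·0.0000] = 0.0000; exercise value = 0.0000 ≤ continuation, so V_uu = 0.0000
Node ud (S = 106.3): continuation = e^(−0.03)·[0.4674·0.0000 + 0.5326·35.2656] = 18.2265; exercise value = 8.6875 ≤ continuation, so V_ud = 18.2265
Node dd (S = 59.06): continuation = e^(−0.03)·[0.4674·35.2656 + 0.5326·70.7031] = 52.5387; exercise value = 55.9375 > continuation, so V_dd = 55.9375 (exercise)
Node u (S = 141.8): continuation = e^(−0.03)·[0.4674·0.0000 + 0.5326·18.2265] = 9.4201; exercise value = 0.0000 ≤ continuation, so V_u = 9.4201
Node d (S = 78.75): continuation = e^(−0.03)·[0.4674·18.2265 + 0.5326·55.9375] = 37.1782; exercise value = 36.2500 ≤ continuation, so V_d = 37.1782
Node 0 (S = 105): continuation = e^(−0.03)·[0.4674·9.4201 + 0.5326·37.1782] = 23.4881; exercise value = 10.0000 ≤ continuation, so V_0 = 23.4881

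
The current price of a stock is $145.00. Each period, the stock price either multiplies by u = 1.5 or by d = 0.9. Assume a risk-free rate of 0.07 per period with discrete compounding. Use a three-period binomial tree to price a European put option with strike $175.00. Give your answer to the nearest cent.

Risk-neutral probability p = (1 + 0.07 − 0.9)/(1.5 − 0.9) = 0.1700/0.6000 = 0.2833
Terminal stock prices: S_uuu = 489.4, S_uud = 293.6, S_udd = 176.2, S_ddd = 105.7
Terminal payoffs (K − S): max(-314.4, 0) = 0, max(-118.6, 0) = 0, max(-1.175, 0) = 0, max(69.29, 0) = 69.29
Node uu (S = 326.2): V_uu = 1/1.07·[0.2833·0.0000 + 0.7167·0.0000] = 0.0000
Node ud (S = 195.8): V_ud = 1/1.07·[0.2833·0.0000 + 0.7167·0.0000] = 0.0000
Node dd (S = 117.5): V_dd = 1/1.07·[0.2833·0.0000 + 0.7167·69.2950] = 46.4125
Node u (S = 217.5): V_u = 1/1.07·[0.2833·0.0000 + 0.7167·0.0000] = 0.0000
Node d (S = 130.5): V_d = 1/1.07·[0.2833·0.0000 + 0.7167·46.4125] = 31.0863
Node 0 (S = 145): V_0 = 1/1.07·[0.2833·0.0000 + 0.7167·31.0863] = 20.8210

$20.82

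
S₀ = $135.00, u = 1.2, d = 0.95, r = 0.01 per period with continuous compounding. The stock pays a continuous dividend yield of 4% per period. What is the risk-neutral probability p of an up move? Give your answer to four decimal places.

Per-period risk-free factor R = e^0.01 = 1.0101; dividend-adjusted growth = e^(0.01−0.04) = 0.9704.
Risk-neutral probability p = (0.9704 − 0.95)/(1.2 − 0.95) = 0.0204/0.2500 = 0.0818

p = 0.0818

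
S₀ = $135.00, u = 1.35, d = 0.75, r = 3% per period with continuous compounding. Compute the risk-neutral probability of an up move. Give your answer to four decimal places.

Risk-neutral probability p = (e^0.03 − 0.75)/(1.35 − 0.75) = 0.2805/0.6000 = 0.4674

p = 0.4674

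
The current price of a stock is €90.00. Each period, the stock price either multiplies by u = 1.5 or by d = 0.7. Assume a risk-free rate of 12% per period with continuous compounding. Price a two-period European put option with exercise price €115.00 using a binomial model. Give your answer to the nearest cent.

Risk-neutral probability p = (e^0.12 − 0.7)/(1.5 − 0.7) = 0.4275/0.8000 = 0.5344
Terminal stock prices: S_uu = 202.5, S_ud = 94.5, S_dd = 44.1
Terminal payoffs (K − S): max(-87.5, 0) = 0, max(20.5, 0) = 20.5, max(70.9, 0) = 70.9
Node u (S = 135): V_u = e^(−0.12)·[0.5344·0.0000 + 0.4656·20.5000] = 8.4660
Node d (S = 63): V_d = e^(−0.12)·[0.5344·20.5000 + 0.4656·70.9000] = 38.9959
Node 0 (S = 90): V_0 = e^(−0.12)·[0.5344·8.4660 + 0.4656·38.9959] = 20.1168

€20.12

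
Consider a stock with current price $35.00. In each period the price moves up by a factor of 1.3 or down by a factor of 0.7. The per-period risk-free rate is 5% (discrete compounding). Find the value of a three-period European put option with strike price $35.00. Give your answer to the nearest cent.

$4.77

Risk-neutral probability p = (1 + 0.05 − 0.7)/(1.3 − 0.7) = 0.3500/0.6000 = 0.5833
Terminal stock prices: S_uuu = 76.89, S_uud = 41.41, S_udd = 22.29, S_ddd = 12
Terminal payoffs (K − S): max(-41.89, 0) = 0, max(-6.405, 0) = 0, max(12.71, 0) = 12.71, max(23, 0) = 23
Node uu (S = 59.15): V_uu = 1/1.05·[0.5833·0.0000 + 0.4167·0.0000] = 0.0000
Node ud (S = 31.85): V_ud = 1/1.05·[0.5833·0.0000 + 0.4167·12.7050] = 5.0417
Node dd (S = 17.15): V_dd = 1/1.05·[0.5833·12.7050 + 0.4167·22.9950] = 16.1833
Node u (S = 45.5): V_u = 1/1.05·[0.5833·0.0000 + 0.4167·5.0417] = 2.0007
Node d (S = 24.5): V_d = 1/1.05·[0.5833·5.0417 + 0.4167·16.1833] = 9.2229
Node 0 (S = 35): V_0 = 1/1.05·[0.5833·2.0007 + 0.4167·9.2229] = 4.7714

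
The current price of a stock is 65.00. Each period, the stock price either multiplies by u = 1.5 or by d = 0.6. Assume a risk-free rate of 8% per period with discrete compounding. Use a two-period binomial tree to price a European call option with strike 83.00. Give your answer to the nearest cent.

15.42

Risk-neutral probability p = (1 + 0.08 − 0.6)/(1.5 − 0.6) = 0.4800/0.9000 = 0.5333
Terminal stock prices: S_uu = 146.2, S_ud = 58.5, S_dd = 23.4
Terminal payoffs (S − K): max(63.25, 0) = 63.25, max(-24.5, 0) = 0, max(-59.6, 0) = 0
Node u (S = 97.5): V_u = 1/1.08·[0.5333·63.2500 + 0.4667·0.0000] = 31.2346
Node d (S = 39): V_d = 1/1.08·[0.5333·0.0000 + 0.4667·0.0000] = 0.0000
Node 0 (S = 65): V_0 = 1/1.08·[0.5333·31.2346 + 0.4667·0.0000] = 15.4245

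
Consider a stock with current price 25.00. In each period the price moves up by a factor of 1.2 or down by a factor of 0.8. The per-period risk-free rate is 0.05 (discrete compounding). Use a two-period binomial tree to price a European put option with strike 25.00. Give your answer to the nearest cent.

1.57

Risk-neutral probability p = (1 + 0.05 − 0.8)/(1.2 − 0.8) = 0.2500/0.4000 = 0.6250
Terminal stock prices: S_uu = 36, S_ud = 24, S_dd = 16
Terminal payoffs (K − S): max(-11, 0) = 0, max(1, 0) = 1, max(9, 0) = 9
Node u (S = 30): V_u = 1/1.05·[0.6250·0.0000 + 0.3750·1.0000] = 0.3571
Node d (S = 20): V_d = 1/1.05·[0.6250·1.0000 + 0.3750·9.0000] = 3.8095
Node 0 (S = 25): V_0 = 1/1.05·[0.6250·0.3571 + 0.3750·3.8095] = 1.5731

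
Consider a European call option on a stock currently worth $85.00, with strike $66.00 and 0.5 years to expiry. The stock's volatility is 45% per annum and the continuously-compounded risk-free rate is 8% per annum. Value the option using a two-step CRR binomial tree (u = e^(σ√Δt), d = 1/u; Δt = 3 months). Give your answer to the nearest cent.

CRR parameters: u = e^(σ√Δt) = e^(0.45·√0.25) = 1.2523, d = 1/u = 0.7985
Per-period rate: rΔt = 0.08·0.25 = 0.02, so R = e^0.02 = 1.0202
Risk-neutral probability p = (e^0.02 − 0.7985)/(1.2523 − 0.7985) = 0.2217/0.4538 = 0.4885
Terminal stock prices: S_uu = 133.3, S_ud = 85, S_dd = 54.2
Terminal payoffs (S − K): max(67.31, 0) = 67.31, max(19, 0) = 19, max(-11.8, 0) = 0
Node u (S = 106.4): V_u = e^(−0.02)·[0.4885·67.3065 + 0.5115·19.0000] = 41.7543
Node d (S = 67.87): V_d = e^(−0.02)·[0.4885·19.0000 + 0.5115·0.0000] = 9.0977
Node 0 (S = 85): V_0 = e^(−0.02)·[0.4885·41.7543 + 0.5115·9.0977] = 24.5545

$24.55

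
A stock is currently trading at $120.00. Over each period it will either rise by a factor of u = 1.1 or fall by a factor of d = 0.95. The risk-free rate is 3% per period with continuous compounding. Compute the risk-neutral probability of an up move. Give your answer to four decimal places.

Risk-neutral probability p = (e^0.03 − 0.95)/(1.1 − 0.95) = 0.0805/0.1500 = 0.5364

p = 0.5364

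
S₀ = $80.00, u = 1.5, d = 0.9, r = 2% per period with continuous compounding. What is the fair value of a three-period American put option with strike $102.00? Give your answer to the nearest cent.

$24.09

Risk-neutral probability p = (e^0.02 − 0.9)/(1.5 − 0.9) = 0.1202/0.6000 = 0.2003
Terminal stock prices: S_uuu = 270, S_uud = 162, S_udd = 97.2, S_ddd = 58.32
Terminal payoffs (K − S): max(-168, 0) = 0, max(-60, 0) = 0, max(4.8, 0) = 4.8, max(43.68, 0) = 43.68
Node uu (S = 180): continuation = e^(−0.02)·[0.2003·0.0000 + 0.7997·0.0000] = 0.0000; exercise value = 0.0000 ≤ continuation, so V_uu = 0.0000
Node ud (S = 108): continuation = e^(−0.02)·[0.2003·0.0000 + 0.7997·4.8000] = 3.7624; exercise value = 0.0000 ≤ continuation, so V_ud = 3.7624
Node dd (S = 64.8): continuation = e^(−0.02)·[0.2003·4.8000 + 0.7997·43.6800] = 35.1803; exercise value = 37.2000 > continuation, so V_dd = 37.2000 (exercise)
Node u (S = 120): continuation = e^(−0.02)·[0.2003·0.0000 + 0.7997·3.7624] = 2.9491; exercise value = 0.0000 ≤ continuation, so V_u = 2.9491
Node d (S = 72): continuation = e^(−0.02)·[0.2003·3.7624 + 0.7997·37.2000] = 29.8973; exercise value = 30.0000 > continuation, so V_d = 30.0000 (exercise)
Node 0 (S = 80): continuation = e^(−0.02)·[0.2003·2.9491 + 0.7997·30.0000] = 24.0940; exercise value = 22.0000 ≤ continuation, so V_0 = 24.0940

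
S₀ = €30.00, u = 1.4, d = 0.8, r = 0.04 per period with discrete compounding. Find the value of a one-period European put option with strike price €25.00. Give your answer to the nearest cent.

Risk-neutral probability p = (1 + 0.04 − 0.8)/(1.4 − 0.8) = 0.2400/0.6000 = 0.4000
Terminal stock prices: S_u = 42, S_d = 24
Terminal payoffs (K − S): max(-17, 0) = 0, max(1, 0) = 1
Node 0 (S = 30): V_0 = 1/1.04·[0.4000·0.0000 + 0.6000·1.0000] = 0.5769

€0.58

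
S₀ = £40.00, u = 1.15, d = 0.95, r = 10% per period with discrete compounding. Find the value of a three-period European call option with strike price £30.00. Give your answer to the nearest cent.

£17.46

Risk-neutral probability p = (1 + 0.1 − 0.95)/(1.15 − 0.95) = 0.1500/0.2000 = 0.7500
Terminal stock prices: S_uuu = 60.83, S_uud = 50.25, S_udd = 41.52, S_ddd = 34.29
Terminal payoffs (S − K): max(30.83, 0) = 30.83, max(20.25, 0) = 20.25, max(11.52, 0) = 11.52, max(4.295, 0) = 4.295
Node uu (S = 52.9): V_uu = 1/1.1·[0.7500·30.8350 + 0.2500·20.2550] = 25.6273
Node ud (S = 43.7): V_ud = 1/1.1·[0.7500·20.2550 + 0.2500·11.5150] = 16.4273
Node dd (S = 36.1): V_dd = 1/1.1·[0.7500·11.5150 + 0.2500·4.2950] = 8.8273
Node u (S = 46): V_u = 1/1.1·[0.7500·25.6273 + 0.2500·16.4273] = 21.2066
Node d (S = 38): V_d = 1/1.1·[0.7500·16.4273 + 0.2500·8.8273] = 13.2066
Node 0 (S = 40): V_0 = 1/1.1·[0.7500·21.2066 + 0.2500·13.2066] = 17.4606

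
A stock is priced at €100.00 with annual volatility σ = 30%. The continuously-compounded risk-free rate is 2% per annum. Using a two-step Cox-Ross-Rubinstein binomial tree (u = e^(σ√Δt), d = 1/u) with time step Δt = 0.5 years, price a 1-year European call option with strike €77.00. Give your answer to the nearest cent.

CRR parameters: u = e^(σ√Δt) = e^(0.3·√0.5) = 1.2363, d = 1/u = 0.8089
Per-period rate: rΔt = 0.02·0.5 = 0.01, so R = e^0.01 = 1.0101
Risk-neutral probability p = (e^0.01 − 0.8089)/(1.2363 − 0.8089) = 0.2012/0.4275 = 0.4707
Terminal stock prices: S_uu = 152.8, S_ud = 100, S_dd = 65.43
Terminal payoffs (S − K): max(75.85, 0) = 75.85, max(23, 0) = 23, max(-11.57, 0) = 0
Node u (S = 123.6): V_u = e^(−0.01)·[0.4707·75.8465 + 0.5293·23.0000] = 47.3973
Node d (S = 80.89): V_d = e^(−0.01)·[0.4707·23.0000 + 0.5293·0.0000] = 10.7178
Node 0 (S = 100): V_0 = e^(−0.01)·[0.4707·47.3973 + 0.5293·10.7178] = 27.7036

€27.70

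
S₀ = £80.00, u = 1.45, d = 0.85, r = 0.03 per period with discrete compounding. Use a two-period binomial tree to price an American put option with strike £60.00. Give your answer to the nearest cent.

£1.02

Risk-neutral probability p = (1 + 0.03 − 0.85)/(1.45 − 0.85) = 0.1800/0.6000 = 0.3000
Terminal stock prices: S_uu = 168.2, S_ud = 98.6, S_dd = 57.8
Terminal payoffs (K − S): max(-108.2, 0) = 0, max(-38.6, 0) = 0, max(2.2, 0) = 2.2
Node u (S = 116): continuation = 1/1.03·[0.3000·0.0000 + 0.7000·0.0000] = 0.0000; exercise value = 0.0000 ≤ continuation, so V_u = 0.0000
Node d (S = 68): continuation = 1/1.03·[0.3000·0.0000 + 0.7000·2.2000] = 1.4951; exercise value = 0.0000 ≤ continuation, so V_d = 1.4951
Node 0 (S = 80): continuation = 1/1.03·[0.3000·0.0000 + 0.7000·1.4951] = 1.0161; exercise value = 0.0000 ≤ continuation, so V_0 = 1.0161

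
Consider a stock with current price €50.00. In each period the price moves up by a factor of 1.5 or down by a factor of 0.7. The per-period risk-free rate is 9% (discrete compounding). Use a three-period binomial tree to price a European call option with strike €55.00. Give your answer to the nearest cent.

Risk-neutral probability p = (1 + 0.09 − 0.7)/(1.5 − 0.7) = 0.3900/0.8000 = 0.4875
Terminal stock prices: S_uuu = 168.8, S_uud = 78.75, S_udd = 36.75, S_ddd = 17.15
Terminal payoffs (S − K): max(113.8, 0) = 113.8, max(23.75, 0) = 23.75, max(-18.25, 0) = 0, max(-37.85, 0) = 0
Node uu (S = 112.5): V_uu = 1/1.09·[0.4875·113.7500 + 0.5125·23.7500] = 62.0413
Node ud (S = 52.5): V_ud = 1/1.09·[0.4875·23.7500 + 0.5125·0.0000] = 10.6221
Node dd (S = 24.5): V_dd = 1/1.09·[0.4875·0.0000 + 0.5125·0.0000] = 0.0000
Node u (S = 75): V_u = 1/1.09·[0.4875·62.0413 + 0.5125·10.6221] = 32.7422
Node d (S = 35): V_d = 1/1.09·[0.4875·10.6221 + 0.5125·0.0000] = 4.7507
Node 0 (S = 50): V_0 = 1/1.09·[0.4875·32.7422 + 0.5125·4.7507] = 16.8776

€16.88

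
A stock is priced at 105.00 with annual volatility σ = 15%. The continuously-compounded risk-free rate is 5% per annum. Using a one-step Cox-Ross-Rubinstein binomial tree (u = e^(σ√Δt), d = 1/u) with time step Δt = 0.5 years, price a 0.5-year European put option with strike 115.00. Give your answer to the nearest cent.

8.17

CRR parameters: u = e^(σ√Δt) = e^(0.15·√0.5) = 1.1119, d = 1/u = 0.8994
Per-period rate: rΔt = 0.05·0.5 = 0.025, so R = e^0.025 = 1.0253
Risk-neutral probability p = (e^0.025 − 0.8994)/(1.1119 − 0.8994) = 0.1259/0.2125 = 0.5926
Terminal stock prices: S_u = 116.7, S_d = 94.43
Terminal payoffs (K − S): max(-1.749, 0) = 0, max(20.57, 0) = 20.57
Node 0 (S = 105): V_0 = e^(−0.025)·[0.5926·0.0000 + 0.4074·20.5666] = 8.1715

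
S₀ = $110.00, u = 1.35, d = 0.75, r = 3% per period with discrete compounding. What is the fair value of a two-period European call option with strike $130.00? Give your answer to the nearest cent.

Risk-neutral probability p = (1 + 0.03 − 0.75)/(1.35 − 0.75) = 0.2800/0.6000 = 0.4667
Terminal stock prices: S_uu = 200.5, S_ud = 111.4, S_dd = 61.88
Terminal payoffs (S − K): max(70.48, 0) = 70.48, max(-18.62, 0) = 0, max(-68.12, 0) = 0
Node u (S = 148.5): V_u = 1/1.03·[0.4667·70.4750 + 0.5333·0.0000] = 31.9304
Node d (S = 82.5): V_d = 1/1.03·[0.4667·0.0000 + 0.5333·0.0000] = 0.0000
Node 0 (S = 110): V_0 = 1/1.03·[0.4667·31.9304 + 0.5333·0.0000] = 14.4669

$14.47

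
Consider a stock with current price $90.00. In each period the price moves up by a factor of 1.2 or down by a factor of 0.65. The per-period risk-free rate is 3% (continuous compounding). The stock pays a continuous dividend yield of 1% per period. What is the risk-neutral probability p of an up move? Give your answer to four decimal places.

p = 0.6731

Per-period risk-free factor R = e^0.03 = 1.0305; dividend-adjusted growth = e^(0.03−0.01) = 1.0202.
Risk-neutral probability p = (1.0202 − 0.65)/(1.2 − 0.65) = 0.3702/0.5500 = 0.6731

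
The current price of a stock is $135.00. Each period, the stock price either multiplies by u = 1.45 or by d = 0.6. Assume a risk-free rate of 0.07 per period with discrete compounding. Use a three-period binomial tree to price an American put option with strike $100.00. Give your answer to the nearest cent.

Risk-neutral probability p = (1 + 0.07 − 0.6)/(1.45 − 0.6) = 0.4700/0.8500 = 0.5529
Terminal stock prices: S_uuu = 411.6, S_uud = 170.3, S_udd = 70.47, S_ddd = 29.16
Terminal payoffs (K − S): max(-311.6, 0) = 0, max(-70.3, 0) = 0, max(29.53, 0) = 29.53, max(70.84, 0) = 70.84
Node uu (S = 283.8): continuation = 1/1.07·[0.5529·0.0000 + 0.4471·0.0000] = 0.0000; exercise value = 0.0000 ≤ continuation, so V_uu = 0.0000
Node ud (S = 117.4): continuation = 1/1.07·[0.5529·0.0000 + 0.4471·29.5300] = 12.3380; exercise value = 0.0000 ≤ continuation, so V_ud = 12.3380
Node dd (S = 48.6): continuation = 1/1.07·[0.5529·29.5300 + 0.4471·70.8400] = 44.8579; exercise value = 51.4000 > continuation, so V_dd = 51.4000 (exercise)
Node u (S = 195.8): continuation = 1/1.07·[0.5529·0.0000 + 0.4471·12.3380] = 5.1550; exercise value = 0.0000 ≤ continuation, so V_u = 5.1550
Node d (S = 81): continuation = 1/1.07·[0.5529·12.3380 + 0.4471·51.4000] = 27.8514; exercise value = 19.0000 ≤ continuation, so V_d = 27.8514
Node 0 (S = 135): continuation = 1/1.07·[0.5529·5.1550 + 0.4471·27.8514] = 14.3006; exercise value = 0.0000 ≤ continuation, so V_0 = 14.3006

$14.30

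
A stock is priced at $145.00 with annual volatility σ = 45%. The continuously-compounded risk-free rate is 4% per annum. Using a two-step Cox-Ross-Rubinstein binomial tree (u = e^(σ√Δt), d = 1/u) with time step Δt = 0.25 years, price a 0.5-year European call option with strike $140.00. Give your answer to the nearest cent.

CRR parameters: u = e^(σ√Δt) = e^(0.45·√0.25) = 1.2523, d = 1/u = 0.7985
Per-period rate: rΔt = 0.04·0.25 = 0.01, so R = e^0.01 = 1.0101
Risk-neutral probability p = (e^0.01 − 0.7985)/(1.2523 − 0.7985) = 0.2115/0.4538 = 0.4661
Terminal stock prices: S_uu = 227.4, S_ud = 145, S_dd = 92.46
Terminal payoffs (S − K): max(87.41, 0) = 87.41, max(5, 0) = 5, max(-47.54, 0) = 0
Node u (S = 181.6): V_u = e^(−0.01)·[0.4661·87.4053 + 0.5339·5.0000] = 42.9798
Node d (S = 115.8): V_d = e^(−0.01)·[0.4661·5.0000 + 0.5339·0.0000] = 2.3075
Node 0 (S = 145): V_0 = e^(−0.01)·[0.4661·42.9798 + 0.5339·2.3075] = 21.0546

$21.05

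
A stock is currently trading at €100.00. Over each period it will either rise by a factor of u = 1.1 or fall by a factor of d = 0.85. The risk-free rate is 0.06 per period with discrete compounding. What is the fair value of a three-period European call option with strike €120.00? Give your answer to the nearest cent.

€6.52

Risk-neutral probability p = (1 + 0.06 − 0.85)/(1.1 − 0.85) = 0.2100/0.2500 = 0.8400
Terminal stock prices: S_uuu = 133.1, S_uud = 102.9, S_udd = 79.48, S_ddd = 61.41
Terminal payoffs (S − K): max(13.1, 0) = 13.1, max(-17.15, 0) = 0, max(-40.52, 0) = 0, max(-58.59, 0) = 0
Node uu (S = 121): V_uu = 1/1.06·[0.8400·13.1000 + 0.1600·0.0000] = 10.3811
Node ud (S = 93.5): V_ud = 1/1.06·[0.8400·0.0000 + 0.1600·0.0000] = 0.0000
Node dd (S = 72.25): V_dd = 1/1.06·[0.8400·0.0000 + 0.1600·0.0000] = 0.0000
Node u (S = 110): V_u = 1/1.06·[0.8400·10.3811 + 0.1600·0.0000] = 8.2266
Node d (S = 85): V_d = 1/1.06·[0.8400·0.0000 + 0.1600·0.0000] = 0.0000
Node 0 (S = 100): V_0 = 1/1.06·[0.8400·8.2266 + 0.1600·0.0000] = 6.5192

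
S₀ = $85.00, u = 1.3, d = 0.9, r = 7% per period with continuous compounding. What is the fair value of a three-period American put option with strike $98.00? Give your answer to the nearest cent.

Risk-neutral probability p = (e^0.07 − 0.9)/(1.3 − 0.9) = 0.1725/0.4000 = 0.4313
Terminal stock prices: S_uuu = 186.7, S_uud = 129.3, S_udd = 89.51, S_ddd = 61.97
Terminal payoffs (K − S): max(-88.75, 0) = 0, max(-31.28, 0) = 0, max(8.495, 0) = 8.495, max(36.03, 0) = 36.03
Node uu (S = 143.7): continuation = e^(−0.07)·[0.4313·0.0000 + 0.5687·0.0000] = 0.0000; exercise value = 0.0000 ≤ continuation, so V_uu = 0.0000
Node ud (S = 99.45): continuation = e^(−0.07)·[0.4313·0.0000 + 0.5687·8.4950] = 4.5047; exercise value = 0.0000 ≤ continuation, so V_ud = 4.5047
Node dd (S = 68.85): continuation = e^(−0.07)·[0.4313·8.4950 + 0.5687·36.0350] = 22.5246; exercise value = 29.1500 > continuation, so V_dd = 29.1500 (exercise)
Node u (S = 110.5): continuation = e^(−0.07)·[0.4313·0.0000 + 0.5687·4.5047] = 2.3888; exercise value = 0.0000 ≤ continuation, so V_u = 2.3888
Node d (S = 76.5): continuation = e^(−0.07)·[0.4313·4.5047 + 0.5687·29.1500] = 17.2691; exercise value = 21.5000 > continuation, so V_d = 21.5000 (exercise)
Node 0 (S = 85): continuation = e^(−0.07)·[0.4313·2.3888 + 0.5687·21.5000] = 12.3616; exercise value = 13.0000 > continuation, so V_0 = 13.0000 (exercise)

$13.00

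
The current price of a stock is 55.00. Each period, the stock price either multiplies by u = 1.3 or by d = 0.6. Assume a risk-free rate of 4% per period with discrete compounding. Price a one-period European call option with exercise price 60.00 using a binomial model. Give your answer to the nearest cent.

6.95

Risk-neutral probability p = (1 + 0.04 − 0.6)/(1.3 − 0.6) = 0.4400/0.7000 = 0.6286
Terminal stock prices: S_u = 71.5, S_d = 33
Terminal payoffs (S − K): max(11.5, 0) = 11.5, max(-27, 0) = 0
Node 0 (S = 55): V_0 = 1/1.04·[0.6286·11.5000 + 0.3714·0.0000] = 6.9505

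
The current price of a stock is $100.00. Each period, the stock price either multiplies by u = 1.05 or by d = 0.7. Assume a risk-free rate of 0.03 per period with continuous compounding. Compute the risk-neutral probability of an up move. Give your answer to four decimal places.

p = 0.9442

Risk-neutral probability p = (e^0.03 − 0.7)/(1.05 − 0.7) = 0.3305/0.3500 = 0.9442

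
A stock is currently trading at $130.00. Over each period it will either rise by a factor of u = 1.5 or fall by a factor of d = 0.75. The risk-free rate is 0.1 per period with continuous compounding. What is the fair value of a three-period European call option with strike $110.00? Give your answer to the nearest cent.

Risk-neutral probability p = (e^0.1 − 0.75)/(1.5 − 0.75) = 0.3552/0.7500 = 0.4736
Terminal stock prices: S_uuu = 438.8, S_uud = 219.4, S_udd = 109.7, S_ddd = 54.84
Terminal payoffs (S − K): max(328.8, 0) = 328.8, max(109.4, 0) = 109.4, max(-0.3125, 0) = 0, max(-55.16, 0) = 0
Node uu (S = 292.5): V_uu = e^(−0.1)·[0.4736·328.7500 + 0.5264·109.3750] = 192.9679
Node ud (S = 146.2): V_ud = e^(−0.1)·[0.4736·109.3750 + 0.5264·0.0000] = 46.8667
Node dd (S = 73.12): V_dd = e^(−0.1)·[0.4736·0.0000 + 0.5264·0.0000] = 0.0000
Node u (S = 195): V_u = e^(−0.1)·[0.4736·192.9679 + 0.5264·46.8667] = 105.0105
Node d (S = 97.5): V_d = e^(−0.1)·[0.4736·46.8667 + 0.5264·0.0000] = 20.0822
Node 0 (S = 130): V_0 = e^(−0.1)·[0.4736·105.0105 + 0.5264·20.0822] = 54.5626

$54.56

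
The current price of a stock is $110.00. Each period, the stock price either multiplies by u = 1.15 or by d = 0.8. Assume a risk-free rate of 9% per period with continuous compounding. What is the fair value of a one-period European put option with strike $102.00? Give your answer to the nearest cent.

$2.04

Risk-neutral probability p = (e^0.09 − 0.8)/(1.15 − 0.8) = 0.2942/0.3500 = 0.8405
Terminal stock prices: S_u = 126.5, S_d = 88
Terminal payoffs (K − S): max(-24.5, 0) = 0, max(14, 0) = 14
Node 0 (S = 110): V_0 = e^(−0.09)·[0.8405·0.0000 + 0.1595·14.0000] = 2.0408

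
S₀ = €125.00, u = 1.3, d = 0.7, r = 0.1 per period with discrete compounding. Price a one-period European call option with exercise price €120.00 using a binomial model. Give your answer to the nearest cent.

Risk-neutral probability p = (1 + 0.1 − 0.7)/(1.3 − 0.7) = 0.4000/0.6000 = 0.6667
Terminal stock prices: S_u = 162.5, S_d = 87.5
Terminal payoffs (S − K): max(42.5, 0) = 42.5, max(-32.5, 0) = 0
Node 0 (S = 125): V_0 = 1/1.1·[0.6667·42.5000 + 0.3333·0.0000] = 25.7576

€25.76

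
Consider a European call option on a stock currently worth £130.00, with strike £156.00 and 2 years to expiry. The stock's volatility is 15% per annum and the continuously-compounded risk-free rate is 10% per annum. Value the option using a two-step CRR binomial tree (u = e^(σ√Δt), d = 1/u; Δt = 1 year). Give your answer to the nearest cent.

£10.51

CRR parameters: u = e^(σ√Δt) = e^(0.15·√1) = 1.1618, d = 1/u = 0.8607
Per-period rate: rΔt = 0.1·1 = 0.1, so R = e^0.1 = 1.1052
Risk-neutral probability p = (e^0.1 − 0.8607)/(1.1618 − 0.8607) = 0.2445/0.3011 = 0.8118
Terminal stock prices: S_uu = 175.5, S_ud = 130, S_dd = 96.31
Terminal payoffs (S − K): max(19.48, 0) = 19.48, max(-26, 0) = 0, max(-59.69, 0) = 0
Node u (S = 151): V_u = e^(−0.1)·[0.8118·19.4816 + 0.1882·0.0000] = 14.3107
Node d (S = 111.9): V_d = e^(−0.1)·[0.8118·0.0000 + 0.1882·0.0000] = 0.0000
Node 0 (S = 130): V_0 = e^(−0.1)·[0.8118·14.3107 + 0.1882·0.0000] = 10.5122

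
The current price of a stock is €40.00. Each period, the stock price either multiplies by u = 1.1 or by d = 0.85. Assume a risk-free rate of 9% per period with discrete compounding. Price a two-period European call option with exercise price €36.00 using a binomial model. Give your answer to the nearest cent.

Risk-neutral probability p = (1 + 0.09 − 0.85)/(1.1 − 0.85) = 0.2400/0.2500 = 0.9600
Terminal stock prices: S_uu = 48.4, S_ud = 37.4, S_dd = 28.9
Terminal payoffs (S − K): max(12.4, 0) = 12.4, max(1.4, 0) = 1.4, max(-7.1, 0) = 0
Node u (S = 44): V_u = 1/1.09·[0.9600·12.4000 + 0.0400·1.4000] = 10.9725
Node d (S = 34): V_d = 1/1.09·[0.9600·1.4000 + 0.0400·0.0000] = 1.2330
Node 0 (S = 40): V_0 = 1/1.09·[0.9600·10.9725 + 0.0400·1.2330] = 9.7091

€9.71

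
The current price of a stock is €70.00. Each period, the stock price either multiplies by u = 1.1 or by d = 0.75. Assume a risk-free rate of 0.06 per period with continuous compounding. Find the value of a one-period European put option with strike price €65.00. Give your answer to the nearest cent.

Risk-neutral probability p = (e^0.06 − 0.75)/(1.1 − 0.75) = 0.3118/0.3500 = 0.8910
Terminal stock prices: S_u = 77, S_d = 52.5
Terminal payoffs (K − S): max(-12, 0) = 0, max(12.5, 0) = 12.5
Node 0 (S = 70): V_0 = e^(−0.06)·[0.8910·0.0000 + 0.1090·12.5000] = 1.2836

€1.28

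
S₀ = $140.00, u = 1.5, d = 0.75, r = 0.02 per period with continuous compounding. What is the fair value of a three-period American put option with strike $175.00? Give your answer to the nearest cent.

Risk-neutral probability p = (e^0.02 − 0.75)/(1.5 − 0.75) = 0.2702/0.7500 = 0.3603
Terminal stock prices: S_uuu = 472.5, S_uud = 236.2, S_udd = 118.1, S_ddd = 59.06
Terminal payoffs (K − S): max(-297.5, 0) = 0, max(-61.25, 0) = 0, max(56.88, 0) = 56.88, max(115.9, 0) = 115.9
Node uu (S = 315): continuation = e^(−0.02)·[0.3603·0.0000 + 0.6397·0.0000] = 0.0000; exercise value = 0.0000 ≤ continuation, so V_uu = 0.0000
Node ud (S = 157.5): continuation = e^(−0.02)·[0.3603·0.0000 + 0.6397·56.8750] = 35.6643; exercise value = 17.5000 ≤ continuation, so V_ud = 35.6643
Node dd (S = 78.75): continuation = e^(−0.02)·[0.3603·56.8750 + 0.6397·115.9375] = 92.7848; exercise value = 96.2500 > continuation, so V_dd = 96.2500 (exercise)
Node u (S = 210): continuation = e^(−0.02)·[0.3603·0.0000 + 0.6397·35.6643] = 22.3638; exercise value = 0.0000 ≤ continuation, so V_u = 22.3638
Node d (S = 105): continuation = e^(−0.02)·[0.3603·35.6643 + 0.6397·96.2500] = 72.9492; exercise value = 70.0000 ≤ continuation, so V_d = 72.9492
Node 0 (S = 140): continuation = e^(−0.02)·[0.3603·22.3638 + 0.6397·72.9492] = 53.6412; exercise value = 35.0000 ≤ continuation, so V_0 = 53.6412

$53.64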